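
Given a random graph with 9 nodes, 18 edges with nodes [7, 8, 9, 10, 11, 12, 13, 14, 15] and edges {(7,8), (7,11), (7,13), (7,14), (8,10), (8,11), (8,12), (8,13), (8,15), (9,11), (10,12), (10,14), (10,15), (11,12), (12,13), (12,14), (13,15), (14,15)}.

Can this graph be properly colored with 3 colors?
A valid 3-coloring: color 1: [8, 9, 14]; color 2: [7, 12, 15]; color 3: [10, 11, 13].
(χ(G) = 3 ≤ 3.)

Yes, G is 3-colorable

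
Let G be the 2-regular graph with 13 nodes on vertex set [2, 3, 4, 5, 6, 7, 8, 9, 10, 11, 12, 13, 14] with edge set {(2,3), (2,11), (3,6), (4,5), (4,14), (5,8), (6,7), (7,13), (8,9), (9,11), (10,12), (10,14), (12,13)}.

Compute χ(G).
χ(G) = 3

Clique number ω(G) = 2 (lower bound: χ ≥ ω).
Odd cycle [3, 2, 11, 9, 8, 5, 4, 14, 10, 12, 13, 7, 6] needs 3 colors (χ ≥ 3).
The coloring below uses 3 colors, so χ(G) = 3.
A valid 3-coloring: color 1: [3, 5, 7, 11, 12, 14]; color 2: [2, 4, 6, 9, 10, 13]; color 3: [8].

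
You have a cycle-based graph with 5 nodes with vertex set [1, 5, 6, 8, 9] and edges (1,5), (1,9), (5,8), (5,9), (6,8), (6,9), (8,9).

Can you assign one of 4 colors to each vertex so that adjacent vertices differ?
A valid 4-coloring: color 1: [9]; color 2: [1, 8]; color 3: [5, 6].
(χ(G) = 3 ≤ 4.)

Yes, G is 4-colorable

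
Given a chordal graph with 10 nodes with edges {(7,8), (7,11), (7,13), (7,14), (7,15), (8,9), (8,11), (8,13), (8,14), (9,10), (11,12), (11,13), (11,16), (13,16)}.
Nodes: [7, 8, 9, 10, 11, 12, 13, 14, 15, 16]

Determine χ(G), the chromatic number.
χ(G) = 4

Clique number ω(G) = 4 (lower bound: χ ≥ ω).
The clique on [7, 8, 11, 13] has size 4, forcing χ ≥ 4, and the coloring below uses 4 colors, so χ(G) = 4.
A valid 4-coloring: color 1: [9, 11, 14, 15]; color 2: [7, 10, 12, 16]; color 3: [8]; color 4: [13].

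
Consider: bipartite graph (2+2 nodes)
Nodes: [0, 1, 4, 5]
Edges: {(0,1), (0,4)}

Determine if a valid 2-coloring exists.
A valid 2-coloring: color 1: [0, 5]; color 2: [1, 4].
(χ(G) = 2 ≤ 2.)

Yes, G is 2-colorable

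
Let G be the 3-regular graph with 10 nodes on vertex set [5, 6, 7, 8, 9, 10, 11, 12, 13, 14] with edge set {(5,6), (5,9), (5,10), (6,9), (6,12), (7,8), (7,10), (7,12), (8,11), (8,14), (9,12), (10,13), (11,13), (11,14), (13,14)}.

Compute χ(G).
Clique number ω(G) = 3 (lower bound: χ ≥ ω).
The clique on [5, 6, 9] has size 3, forcing χ ≥ 3, and the coloring below uses 3 colors, so χ(G) = 3.
A valid 3-coloring: color 1: [5, 8, 12, 13]; color 2: [6, 7, 11]; color 3: [9, 10, 14].

χ(G) = 3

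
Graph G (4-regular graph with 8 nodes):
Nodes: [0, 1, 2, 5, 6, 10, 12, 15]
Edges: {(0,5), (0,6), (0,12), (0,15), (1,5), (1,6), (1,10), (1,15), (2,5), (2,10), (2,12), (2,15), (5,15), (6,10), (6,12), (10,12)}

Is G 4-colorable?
Yes, G is 4-colorable

A valid 4-coloring: color 1: [1, 12]; color 2: [5, 10]; color 3: [6, 15]; color 4: [0, 2].
(χ(G) = 4 ≤ 4.)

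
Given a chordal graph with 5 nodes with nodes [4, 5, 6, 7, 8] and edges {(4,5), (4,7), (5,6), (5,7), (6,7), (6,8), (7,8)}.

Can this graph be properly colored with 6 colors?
Yes, G is 6-colorable

A valid 6-coloring: color 1: [7]; color 2: [4, 6]; color 3: [5, 8].
(χ(G) = 3 ≤ 6.)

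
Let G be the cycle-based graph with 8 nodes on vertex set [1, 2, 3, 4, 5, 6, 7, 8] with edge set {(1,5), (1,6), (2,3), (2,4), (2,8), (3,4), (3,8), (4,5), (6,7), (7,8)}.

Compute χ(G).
Clique number ω(G) = 3 (lower bound: χ ≥ ω).
The clique on [2, 3, 8] has size 3, forcing χ ≥ 3, and the coloring below uses 3 colors, so χ(G) = 3.
A valid 3-coloring: color 1: [1, 4, 8]; color 2: [3, 5, 6]; color 3: [2, 7].

χ(G) = 3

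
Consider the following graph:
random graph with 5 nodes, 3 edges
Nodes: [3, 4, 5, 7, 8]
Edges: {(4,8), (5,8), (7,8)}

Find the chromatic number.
Clique number ω(G) = 2 (lower bound: χ ≥ ω).
The graph is bipartite (no odd cycle), so 2 colors suffice: χ(G) = 2.
A valid 2-coloring: color 1: [3, 8]; color 2: [4, 5, 7].

χ(G) = 2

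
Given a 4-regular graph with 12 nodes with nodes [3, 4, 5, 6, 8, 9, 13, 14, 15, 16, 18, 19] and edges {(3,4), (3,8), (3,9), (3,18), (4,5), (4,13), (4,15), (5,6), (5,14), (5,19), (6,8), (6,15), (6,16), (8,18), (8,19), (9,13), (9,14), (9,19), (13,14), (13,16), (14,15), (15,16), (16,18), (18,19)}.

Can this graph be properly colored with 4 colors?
Yes, G is 4-colorable

A valid 4-coloring: color 1: [4, 8, 9, 16]; color 2: [3, 6, 14, 19]; color 3: [5, 13, 15, 18].
(χ(G) = 3 ≤ 4.)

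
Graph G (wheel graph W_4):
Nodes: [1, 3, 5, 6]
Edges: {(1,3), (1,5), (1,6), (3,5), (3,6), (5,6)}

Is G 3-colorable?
No, G is not 3-colorable

The clique on vertices [1, 3, 5, 6] has size 4 > 3, so it alone needs 4 colors.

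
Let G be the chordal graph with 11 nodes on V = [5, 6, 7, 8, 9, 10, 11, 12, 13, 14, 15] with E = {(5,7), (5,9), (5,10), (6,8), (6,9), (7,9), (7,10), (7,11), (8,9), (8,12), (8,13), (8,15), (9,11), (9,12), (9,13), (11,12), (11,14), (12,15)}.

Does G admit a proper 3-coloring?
A valid 3-coloring: color 1: [9, 10, 14, 15]; color 2: [5, 8, 11]; color 3: [6, 7, 12, 13].
(χ(G) = 3 ≤ 3.)

Yes, G is 3-colorable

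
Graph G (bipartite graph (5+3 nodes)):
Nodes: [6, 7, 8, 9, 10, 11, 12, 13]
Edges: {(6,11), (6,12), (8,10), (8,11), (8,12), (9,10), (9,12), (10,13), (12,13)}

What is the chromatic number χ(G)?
χ(G) = 2

Clique number ω(G) = 2 (lower bound: χ ≥ ω).
The graph is bipartite (no odd cycle), so 2 colors suffice: χ(G) = 2.
A valid 2-coloring: color 1: [7, 10, 11, 12]; color 2: [6, 8, 9, 13].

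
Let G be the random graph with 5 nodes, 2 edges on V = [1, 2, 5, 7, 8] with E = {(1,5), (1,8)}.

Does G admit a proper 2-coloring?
A valid 2-coloring: color 1: [1, 2, 7]; color 2: [5, 8].
(χ(G) = 2 ≤ 2.)

Yes, G is 2-colorable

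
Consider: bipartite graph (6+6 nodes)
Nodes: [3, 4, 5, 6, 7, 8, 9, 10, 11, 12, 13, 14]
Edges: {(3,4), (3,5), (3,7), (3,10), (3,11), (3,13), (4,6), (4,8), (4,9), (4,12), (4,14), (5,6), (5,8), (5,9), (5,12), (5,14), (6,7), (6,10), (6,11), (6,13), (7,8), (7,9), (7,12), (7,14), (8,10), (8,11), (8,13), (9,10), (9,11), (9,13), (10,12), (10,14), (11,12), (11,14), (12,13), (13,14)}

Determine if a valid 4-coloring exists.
Yes, G is 4-colorable

A valid 4-coloring: color 1: [3, 6, 8, 9, 12, 14]; color 2: [4, 5, 7, 10, 11, 13].
(χ(G) = 2 ≤ 4.)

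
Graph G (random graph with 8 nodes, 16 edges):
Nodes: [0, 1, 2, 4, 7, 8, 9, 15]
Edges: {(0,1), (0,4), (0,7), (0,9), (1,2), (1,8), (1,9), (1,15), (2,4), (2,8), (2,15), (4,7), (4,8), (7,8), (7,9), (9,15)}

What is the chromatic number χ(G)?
Clique number ω(G) = 3 (lower bound: χ ≥ ω).
Suppose a proper 3-coloring c exists. The clique [0, 1, 9] takes 3 distinct colors; by symmetry let c(0) = 1, c(1) = 2, c(9) = 3.
- Vertex 7: neighbors [0, 9] already have colors [1, 3] ⇒ c(7) = 2.
- Vertex 4: neighbors [0, 7] already have colors [1, 2] ⇒ c(4) = 3.
- Vertex 2: neighbors [1, 4] already have colors [2, 3] ⇒ c(2) = 1.
- Vertex 8: neighbors [2, 1, 4] already have colors [1, 2, 3] — all 3 colors blocked. Contradiction.
The forced assignments end in a contradiction, so G has no proper 3-coloring (χ ≥ 4).
The coloring below uses 4 colors, so χ(G) = 4.
A valid 4-coloring: color 1: [1, 7]; color 2: [0, 2]; color 3: [4, 9]; color 4: [8, 15].

χ(G) = 4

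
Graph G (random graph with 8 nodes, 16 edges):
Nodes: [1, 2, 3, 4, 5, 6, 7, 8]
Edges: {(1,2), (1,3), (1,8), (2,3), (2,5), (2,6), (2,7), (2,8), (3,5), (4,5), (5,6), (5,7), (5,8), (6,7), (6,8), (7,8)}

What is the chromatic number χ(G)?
χ(G) = 5

Clique number ω(G) = 5 (lower bound: χ ≥ ω).
The clique on [2, 5, 6, 7, 8] has size 5, forcing χ ≥ 5, and the coloring below uses 5 colors, so χ(G) = 5.
A valid 5-coloring: color 1: [1, 5]; color 2: [2, 4]; color 3: [3, 8]; color 4: [7]; color 5: [6].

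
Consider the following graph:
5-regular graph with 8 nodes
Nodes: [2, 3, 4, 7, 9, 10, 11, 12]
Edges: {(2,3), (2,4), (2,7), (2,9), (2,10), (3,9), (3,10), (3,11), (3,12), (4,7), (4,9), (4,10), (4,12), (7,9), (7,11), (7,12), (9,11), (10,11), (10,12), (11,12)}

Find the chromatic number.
Clique number ω(G) = 4 (lower bound: χ ≥ ω).
The clique on [2, 4, 7, 9] has size 4, forcing χ ≥ 4, and the coloring below uses 4 colors, so χ(G) = 4.
A valid 4-coloring: color 1: [4, 11]; color 2: [3, 7]; color 3: [9, 10]; color 4: [2, 12].

χ(G) = 4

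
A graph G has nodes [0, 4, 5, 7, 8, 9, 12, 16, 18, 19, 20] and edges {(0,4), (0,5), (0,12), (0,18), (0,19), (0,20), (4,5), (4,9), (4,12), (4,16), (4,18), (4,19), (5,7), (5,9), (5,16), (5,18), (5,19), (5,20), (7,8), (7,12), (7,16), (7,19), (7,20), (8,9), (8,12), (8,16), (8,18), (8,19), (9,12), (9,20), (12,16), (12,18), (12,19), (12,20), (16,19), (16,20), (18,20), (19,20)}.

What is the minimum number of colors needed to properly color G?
χ(G) = 5

Clique number ω(G) = 5 (lower bound: χ ≥ ω).
The clique on [7, 8, 12, 16, 19] has size 5, forcing χ ≥ 5, and the coloring below uses 5 colors, so χ(G) = 5.
A valid 5-coloring: color 1: [5, 12]; color 2: [4, 8, 20]; color 3: [9, 18, 19]; color 4: [0, 16]; color 5: [7].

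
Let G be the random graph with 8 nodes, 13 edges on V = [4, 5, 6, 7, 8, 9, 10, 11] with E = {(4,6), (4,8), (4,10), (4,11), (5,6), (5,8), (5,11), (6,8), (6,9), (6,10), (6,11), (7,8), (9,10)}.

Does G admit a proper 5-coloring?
A valid 5-coloring: color 1: [6, 7]; color 2: [8, 10, 11]; color 3: [4, 5, 9].
(χ(G) = 3 ≤ 5.)

Yes, G is 5-colorable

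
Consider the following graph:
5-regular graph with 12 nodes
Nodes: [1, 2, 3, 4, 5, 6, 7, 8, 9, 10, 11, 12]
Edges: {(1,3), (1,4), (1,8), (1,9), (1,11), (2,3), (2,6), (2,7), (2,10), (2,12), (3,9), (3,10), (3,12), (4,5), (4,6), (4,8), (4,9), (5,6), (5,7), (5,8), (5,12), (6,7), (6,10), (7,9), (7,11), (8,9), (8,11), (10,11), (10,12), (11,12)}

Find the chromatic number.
Clique number ω(G) = 4 (lower bound: χ ≥ ω).
The clique on [1, 4, 8, 9] has size 4, forcing χ ≥ 4, and the coloring below uses 4 colors, so χ(G) = 4.
A valid 4-coloring: color 1: [1, 7, 10]; color 2: [3, 6, 8]; color 3: [2, 5, 9, 11]; color 4: [4, 12].

χ(G) = 4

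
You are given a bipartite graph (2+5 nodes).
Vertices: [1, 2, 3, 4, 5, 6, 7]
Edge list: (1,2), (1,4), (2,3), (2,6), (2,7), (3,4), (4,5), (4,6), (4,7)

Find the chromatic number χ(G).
χ(G) = 2

Clique number ω(G) = 2 (lower bound: χ ≥ ω).
The graph is bipartite (no odd cycle), so 2 colors suffice: χ(G) = 2.
A valid 2-coloring: color 1: [2, 4]; color 2: [1, 3, 5, 6, 7].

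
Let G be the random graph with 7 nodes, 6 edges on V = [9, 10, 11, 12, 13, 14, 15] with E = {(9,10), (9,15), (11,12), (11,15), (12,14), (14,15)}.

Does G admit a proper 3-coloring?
Yes, G is 3-colorable

A valid 3-coloring: color 1: [10, 12, 13, 15]; color 2: [9, 11, 14].
(χ(G) = 2 ≤ 3.)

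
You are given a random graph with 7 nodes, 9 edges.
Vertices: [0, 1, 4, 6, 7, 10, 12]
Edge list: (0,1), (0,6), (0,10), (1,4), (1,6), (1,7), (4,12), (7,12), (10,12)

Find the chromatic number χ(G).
Clique number ω(G) = 3 (lower bound: χ ≥ ω).
The clique on [0, 1, 6] has size 3, forcing χ ≥ 3, and the coloring below uses 3 colors, so χ(G) = 3.
A valid 3-coloring: color 1: [1, 10]; color 2: [0, 12]; color 3: [4, 6, 7].

χ(G) = 3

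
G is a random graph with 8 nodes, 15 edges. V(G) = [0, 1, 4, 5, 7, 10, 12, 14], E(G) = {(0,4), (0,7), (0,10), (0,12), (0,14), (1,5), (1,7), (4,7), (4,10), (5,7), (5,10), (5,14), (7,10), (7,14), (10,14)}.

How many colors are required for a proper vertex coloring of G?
Clique number ω(G) = 4 (lower bound: χ ≥ ω).
The clique on [0, 4, 7, 10] has size 4, forcing χ ≥ 4, and the coloring below uses 4 colors, so χ(G) = 4.
A valid 4-coloring: color 1: [7, 12]; color 2: [1, 10]; color 3: [0, 5]; color 4: [4, 14].

χ(G) = 4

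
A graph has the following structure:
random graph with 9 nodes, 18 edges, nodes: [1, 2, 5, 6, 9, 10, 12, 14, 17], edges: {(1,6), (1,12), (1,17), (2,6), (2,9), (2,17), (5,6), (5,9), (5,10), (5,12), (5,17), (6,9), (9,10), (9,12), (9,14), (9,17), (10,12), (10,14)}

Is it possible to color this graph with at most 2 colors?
The clique on vertices [5, 9, 10, 12] has size 4 > 2, so it alone needs 4 colors.

No, G is not 2-colorable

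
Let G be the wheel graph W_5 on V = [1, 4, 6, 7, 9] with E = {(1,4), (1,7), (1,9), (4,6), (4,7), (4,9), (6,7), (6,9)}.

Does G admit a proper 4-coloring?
A valid 4-coloring: color 1: [4]; color 2: [1, 6]; color 3: [7, 9].
(χ(G) = 3 ≤ 4.)

Yes, G is 4-colorable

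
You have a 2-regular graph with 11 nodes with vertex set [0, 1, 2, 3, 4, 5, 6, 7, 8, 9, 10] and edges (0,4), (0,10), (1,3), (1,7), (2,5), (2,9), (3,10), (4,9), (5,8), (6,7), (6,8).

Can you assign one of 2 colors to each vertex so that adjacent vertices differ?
Odd cycle [2, 5, 8, 6, 7, 1, 3, 10, 0, 4, 9] needs 3 colors (χ ≥ 3).
Hence χ(G) ≥ 3 > 2, so no proper 2-coloring exists.

No, G is not 2-colorable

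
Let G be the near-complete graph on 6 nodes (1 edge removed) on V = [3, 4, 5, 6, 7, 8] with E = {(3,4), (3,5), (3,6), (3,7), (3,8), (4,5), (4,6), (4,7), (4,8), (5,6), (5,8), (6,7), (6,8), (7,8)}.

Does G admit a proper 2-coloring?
The clique on vertices [3, 4, 5, 6, 8] has size 5 > 2, so it alone needs 5 colors.

No, G is not 2-colorable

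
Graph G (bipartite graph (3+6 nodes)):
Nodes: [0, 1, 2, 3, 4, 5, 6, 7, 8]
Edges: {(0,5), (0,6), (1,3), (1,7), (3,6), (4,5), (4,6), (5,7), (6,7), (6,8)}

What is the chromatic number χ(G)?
Clique number ω(G) = 2 (lower bound: χ ≥ ω).
The graph is bipartite (no odd cycle), so 2 colors suffice: χ(G) = 2.
A valid 2-coloring: color 1: [1, 2, 5, 6]; color 2: [0, 3, 4, 7, 8].

χ(G) = 2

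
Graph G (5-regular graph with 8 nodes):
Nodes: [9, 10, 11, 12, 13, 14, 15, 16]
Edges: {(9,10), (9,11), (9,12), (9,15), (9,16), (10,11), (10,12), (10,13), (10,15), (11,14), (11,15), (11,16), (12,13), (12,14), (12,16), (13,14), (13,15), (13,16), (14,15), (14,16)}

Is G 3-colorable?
No, G is not 3-colorable

The clique on vertices [9, 10, 11, 15] has size 4 > 3, so it alone needs 4 colors.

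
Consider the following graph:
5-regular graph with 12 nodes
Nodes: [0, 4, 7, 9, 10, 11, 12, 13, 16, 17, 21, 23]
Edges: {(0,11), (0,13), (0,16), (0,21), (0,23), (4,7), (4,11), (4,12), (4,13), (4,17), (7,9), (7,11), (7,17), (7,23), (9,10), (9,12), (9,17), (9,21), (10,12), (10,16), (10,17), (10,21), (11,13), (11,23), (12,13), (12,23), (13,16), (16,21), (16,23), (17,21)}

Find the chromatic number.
χ(G) = 4

Clique number ω(G) = 4 (lower bound: χ ≥ ω).
The clique on [9, 10, 17, 21] has size 4, forcing χ ≥ 4, and the coloring below uses 4 colors, so χ(G) = 4.
A valid 4-coloring: color 1: [4, 21, 23]; color 2: [0, 7, 10]; color 3: [11, 12, 16, 17]; color 4: [9, 13].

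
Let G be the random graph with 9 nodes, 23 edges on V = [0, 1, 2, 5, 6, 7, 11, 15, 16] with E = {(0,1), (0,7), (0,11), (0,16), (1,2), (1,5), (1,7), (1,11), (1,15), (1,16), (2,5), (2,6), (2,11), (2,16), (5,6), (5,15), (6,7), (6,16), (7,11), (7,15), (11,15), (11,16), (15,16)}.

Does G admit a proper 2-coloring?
No, G is not 2-colorable

The clique on vertices [0, 1, 11, 16] has size 4 > 2, so it alone needs 4 colors.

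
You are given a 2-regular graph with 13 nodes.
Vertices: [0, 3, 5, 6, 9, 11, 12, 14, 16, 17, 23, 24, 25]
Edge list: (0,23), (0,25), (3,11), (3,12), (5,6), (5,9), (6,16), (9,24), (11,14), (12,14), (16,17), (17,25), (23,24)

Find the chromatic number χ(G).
Clique number ω(G) = 2 (lower bound: χ ≥ ω).
Odd cycle [24, 9, 5, 6, 16, 17, 25, 0, 23] needs 3 colors (χ ≥ 3).
The coloring below uses 3 colors, so χ(G) = 3.
A valid 3-coloring: color 1: [0, 5, 11, 12, 17, 24]; color 2: [3, 6, 9, 14, 23, 25]; color 3: [16].

χ(G) = 3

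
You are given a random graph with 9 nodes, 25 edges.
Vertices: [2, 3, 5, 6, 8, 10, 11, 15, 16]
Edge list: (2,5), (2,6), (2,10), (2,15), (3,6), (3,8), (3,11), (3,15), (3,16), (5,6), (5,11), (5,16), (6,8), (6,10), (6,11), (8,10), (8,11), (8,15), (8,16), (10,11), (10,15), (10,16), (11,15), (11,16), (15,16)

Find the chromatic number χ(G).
Clique number ω(G) = 5 (lower bound: χ ≥ ω).
The clique on [8, 10, 11, 15, 16] has size 5, forcing χ ≥ 5, and the coloring below uses 5 colors, so χ(G) = 5.
A valid 5-coloring: color 1: [2, 11]; color 2: [6, 15]; color 3: [16]; color 4: [3, 5, 10]; color 5: [8].

χ(G) = 5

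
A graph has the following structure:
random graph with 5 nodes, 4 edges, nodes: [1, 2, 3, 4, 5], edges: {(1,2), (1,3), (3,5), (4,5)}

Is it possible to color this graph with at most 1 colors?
No, G is not 1-colorable

Edge (1,2) forces its endpoints to differ, so 1 color is not enough.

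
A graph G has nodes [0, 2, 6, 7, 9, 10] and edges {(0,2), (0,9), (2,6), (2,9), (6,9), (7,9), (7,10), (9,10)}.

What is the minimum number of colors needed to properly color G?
Clique number ω(G) = 3 (lower bound: χ ≥ ω).
The clique on [0, 2, 9] has size 3, forcing χ ≥ 3, and the coloring below uses 3 colors, so χ(G) = 3.
A valid 3-coloring: color 1: [9]; color 2: [2, 7]; color 3: [0, 6, 10].

χ(G) = 3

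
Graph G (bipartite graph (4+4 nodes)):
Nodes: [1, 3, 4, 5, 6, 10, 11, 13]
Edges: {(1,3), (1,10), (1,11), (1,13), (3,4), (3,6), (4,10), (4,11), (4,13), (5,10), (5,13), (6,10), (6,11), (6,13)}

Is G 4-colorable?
A valid 4-coloring: color 1: [3, 10, 11, 13]; color 2: [1, 4, 5, 6].
(χ(G) = 2 ≤ 4.)

Yes, G is 4-colorable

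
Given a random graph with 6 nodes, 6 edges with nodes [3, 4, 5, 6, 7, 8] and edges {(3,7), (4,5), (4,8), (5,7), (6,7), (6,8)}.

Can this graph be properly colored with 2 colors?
Odd cycle [8, 6, 7, 5, 4] needs 3 colors (χ ≥ 3).
Hence χ(G) ≥ 3 > 2, so no proper 2-coloring exists.

No, G is not 2-colorable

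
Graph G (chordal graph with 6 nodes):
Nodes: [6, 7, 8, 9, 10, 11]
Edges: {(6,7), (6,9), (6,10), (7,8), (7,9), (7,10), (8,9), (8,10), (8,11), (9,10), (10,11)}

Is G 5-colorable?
A valid 5-coloring: color 1: [10]; color 2: [9, 11]; color 3: [6, 8]; color 4: [7].
(χ(G) = 4 ≤ 5.)

Yes, G is 5-colorable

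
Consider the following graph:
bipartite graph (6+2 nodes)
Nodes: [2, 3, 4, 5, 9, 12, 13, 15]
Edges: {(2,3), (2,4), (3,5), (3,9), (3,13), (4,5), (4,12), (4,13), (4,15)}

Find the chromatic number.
Clique number ω(G) = 2 (lower bound: χ ≥ ω).
The graph is bipartite (no odd cycle), so 2 colors suffice: χ(G) = 2.
A valid 2-coloring: color 1: [3, 4]; color 2: [2, 5, 9, 12, 13, 15].

χ(G) = 2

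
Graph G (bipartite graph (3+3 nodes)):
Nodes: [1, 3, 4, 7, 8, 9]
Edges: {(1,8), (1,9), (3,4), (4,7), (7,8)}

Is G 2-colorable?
Yes, G is 2-colorable

A valid 2-coloring: color 1: [4, 8, 9]; color 2: [1, 3, 7].
(χ(G) = 2 ≤ 2.)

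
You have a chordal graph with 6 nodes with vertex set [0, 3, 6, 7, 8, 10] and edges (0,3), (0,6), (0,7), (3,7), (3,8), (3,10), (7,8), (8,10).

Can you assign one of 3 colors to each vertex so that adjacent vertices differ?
Yes, G is 3-colorable

A valid 3-coloring: color 1: [3, 6]; color 2: [7, 10]; color 3: [0, 8].
(χ(G) = 3 ≤ 3.)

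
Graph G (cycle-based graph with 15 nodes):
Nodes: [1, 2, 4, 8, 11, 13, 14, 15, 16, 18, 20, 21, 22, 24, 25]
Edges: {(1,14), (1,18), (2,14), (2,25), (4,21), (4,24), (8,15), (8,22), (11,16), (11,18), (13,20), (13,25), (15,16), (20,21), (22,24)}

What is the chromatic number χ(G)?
χ(G) = 3

Clique number ω(G) = 2 (lower bound: χ ≥ ω).
Odd cycle [13, 25, 2, 14, 1, 18, 11, 16, 15, 8, 22, 24, 4, 21, 20] needs 3 colors (χ ≥ 3).
The coloring below uses 3 colors, so χ(G) = 3.
A valid 3-coloring: color 1: [1, 2, 11, 13, 15, 21, 22]; color 2: [8, 14, 16, 18, 20, 24, 25]; color 3: [4].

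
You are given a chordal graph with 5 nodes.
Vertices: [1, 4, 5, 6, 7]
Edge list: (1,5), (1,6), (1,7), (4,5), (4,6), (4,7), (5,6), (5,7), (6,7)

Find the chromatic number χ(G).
Clique number ω(G) = 4 (lower bound: χ ≥ ω).
The clique on [1, 5, 6, 7] has size 4, forcing χ ≥ 4, and the coloring below uses 4 colors, so χ(G) = 4.
A valid 4-coloring: color 1: [7]; color 2: [6]; color 3: [5]; color 4: [1, 4].

χ(G) = 4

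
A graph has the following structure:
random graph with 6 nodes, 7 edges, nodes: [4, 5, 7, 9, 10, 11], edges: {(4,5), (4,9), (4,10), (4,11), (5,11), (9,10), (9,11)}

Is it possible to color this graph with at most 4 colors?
A valid 4-coloring: color 1: [4, 7]; color 2: [5, 9]; color 3: [10, 11].
(χ(G) = 3 ≤ 4.)

Yes, G is 4-colorable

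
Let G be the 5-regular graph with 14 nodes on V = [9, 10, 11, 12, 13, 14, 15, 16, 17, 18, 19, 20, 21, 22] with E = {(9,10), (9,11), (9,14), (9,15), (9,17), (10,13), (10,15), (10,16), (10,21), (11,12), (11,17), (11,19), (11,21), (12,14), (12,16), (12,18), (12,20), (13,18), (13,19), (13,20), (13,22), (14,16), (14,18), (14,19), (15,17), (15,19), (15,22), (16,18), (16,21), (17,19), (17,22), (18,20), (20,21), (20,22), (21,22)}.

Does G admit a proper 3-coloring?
No, G is not 3-colorable

The clique on vertices [12, 14, 16, 18] has size 4 > 3, so it alone needs 4 colors.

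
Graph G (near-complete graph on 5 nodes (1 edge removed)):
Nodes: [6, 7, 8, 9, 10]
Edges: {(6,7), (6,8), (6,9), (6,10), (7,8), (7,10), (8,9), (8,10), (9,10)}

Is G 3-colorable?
No, G is not 3-colorable

The clique on vertices [6, 8, 9, 10] has size 4 > 3, so it alone needs 4 colors.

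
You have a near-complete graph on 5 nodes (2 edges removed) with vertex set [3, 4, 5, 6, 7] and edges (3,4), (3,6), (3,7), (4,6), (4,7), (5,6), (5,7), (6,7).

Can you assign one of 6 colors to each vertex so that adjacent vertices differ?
Yes, G is 6-colorable

A valid 6-coloring: color 1: [7]; color 2: [6]; color 3: [3, 5]; color 4: [4].
(χ(G) = 4 ≤ 6.)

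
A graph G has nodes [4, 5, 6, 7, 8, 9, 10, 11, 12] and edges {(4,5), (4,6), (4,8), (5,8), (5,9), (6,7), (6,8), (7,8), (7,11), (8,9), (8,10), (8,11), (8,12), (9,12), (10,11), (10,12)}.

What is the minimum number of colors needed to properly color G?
Clique number ω(G) = 3 (lower bound: χ ≥ ω).
The clique on [4, 5, 8] has size 3, forcing χ ≥ 3, and the coloring below uses 3 colors, so χ(G) = 3.
A valid 3-coloring: color 1: [8]; color 2: [5, 6, 11, 12]; color 3: [4, 7, 9, 10].

χ(G) = 3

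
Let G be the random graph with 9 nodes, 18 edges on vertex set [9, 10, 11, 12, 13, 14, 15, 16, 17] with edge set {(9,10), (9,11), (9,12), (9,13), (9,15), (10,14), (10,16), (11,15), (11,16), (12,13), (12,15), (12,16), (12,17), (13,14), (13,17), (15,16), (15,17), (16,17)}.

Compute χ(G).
Clique number ω(G) = 4 (lower bound: χ ≥ ω).
The clique on [12, 15, 16, 17] has size 4, forcing χ ≥ 4, and the coloring below uses 4 colors, so χ(G) = 4.
A valid 4-coloring: color 1: [9, 14, 16]; color 2: [10, 13, 15]; color 3: [11, 12]; color 4: [17].

χ(G) = 4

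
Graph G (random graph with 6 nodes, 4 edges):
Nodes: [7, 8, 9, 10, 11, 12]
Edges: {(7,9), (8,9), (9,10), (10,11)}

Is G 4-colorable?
Yes, G is 4-colorable

A valid 4-coloring: color 1: [9, 11, 12]; color 2: [7, 8, 10].
(χ(G) = 2 ≤ 4.)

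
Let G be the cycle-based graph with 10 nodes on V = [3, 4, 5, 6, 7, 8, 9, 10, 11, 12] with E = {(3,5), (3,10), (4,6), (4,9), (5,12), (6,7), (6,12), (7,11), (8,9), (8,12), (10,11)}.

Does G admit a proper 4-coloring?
A valid 4-coloring: color 1: [5, 6, 9, 10]; color 2: [3, 4, 11, 12]; color 3: [7, 8].
(χ(G) = 3 ≤ 4.)

Yes, G is 4-colorable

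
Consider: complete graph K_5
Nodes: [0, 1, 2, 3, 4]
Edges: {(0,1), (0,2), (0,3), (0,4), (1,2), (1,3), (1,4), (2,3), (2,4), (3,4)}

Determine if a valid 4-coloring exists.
The clique on vertices [0, 1, 2, 3, 4] has size 5 > 4, so it alone needs 5 colors.

No, G is not 4-colorable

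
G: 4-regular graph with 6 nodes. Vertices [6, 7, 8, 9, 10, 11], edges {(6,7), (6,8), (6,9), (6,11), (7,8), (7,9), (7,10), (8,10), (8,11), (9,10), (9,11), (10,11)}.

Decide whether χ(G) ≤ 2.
No, G is not 2-colorable

The clique on vertices [8, 10, 11] has size 3 > 2, so it alone needs 3 colors.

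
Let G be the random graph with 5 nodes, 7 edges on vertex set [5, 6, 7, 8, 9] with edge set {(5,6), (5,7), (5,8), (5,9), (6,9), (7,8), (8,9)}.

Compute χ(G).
χ(G) = 3

Clique number ω(G) = 3 (lower bound: χ ≥ ω).
The clique on [5, 8, 9] has size 3, forcing χ ≥ 3, and the coloring below uses 3 colors, so χ(G) = 3.
A valid 3-coloring: color 1: [5]; color 2: [7, 9]; color 3: [6, 8].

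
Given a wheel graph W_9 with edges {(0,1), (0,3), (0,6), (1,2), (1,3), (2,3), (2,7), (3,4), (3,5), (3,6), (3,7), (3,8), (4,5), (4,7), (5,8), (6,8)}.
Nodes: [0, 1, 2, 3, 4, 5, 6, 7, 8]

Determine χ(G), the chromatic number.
χ(G) = 3

Clique number ω(G) = 3 (lower bound: χ ≥ ω).
The clique on [0, 1, 3] has size 3, forcing χ ≥ 3, and the coloring below uses 3 colors, so χ(G) = 3.
A valid 3-coloring: color 1: [3]; color 2: [0, 2, 4, 8]; color 3: [1, 5, 6, 7].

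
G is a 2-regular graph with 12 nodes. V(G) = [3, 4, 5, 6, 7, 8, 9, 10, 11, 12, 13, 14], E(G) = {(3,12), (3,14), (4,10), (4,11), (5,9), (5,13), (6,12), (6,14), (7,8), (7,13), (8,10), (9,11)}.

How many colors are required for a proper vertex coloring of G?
Clique number ω(G) = 2 (lower bound: χ ≥ ω).
The graph is bipartite (no odd cycle), so 2 colors suffice: χ(G) = 2.
A valid 2-coloring: color 1: [4, 8, 9, 12, 13, 14]; color 2: [3, 5, 6, 7, 10, 11].

χ(G) = 2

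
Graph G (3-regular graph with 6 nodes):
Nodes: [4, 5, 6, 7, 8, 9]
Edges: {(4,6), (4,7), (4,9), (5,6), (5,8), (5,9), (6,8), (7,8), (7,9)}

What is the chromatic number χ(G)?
χ(G) = 3

Clique number ω(G) = 3 (lower bound: χ ≥ ω).
The clique on [5, 6, 8] has size 3, forcing χ ≥ 3, and the coloring below uses 3 colors, so χ(G) = 3.
A valid 3-coloring: color 1: [6, 7]; color 2: [4, 5]; color 3: [8, 9].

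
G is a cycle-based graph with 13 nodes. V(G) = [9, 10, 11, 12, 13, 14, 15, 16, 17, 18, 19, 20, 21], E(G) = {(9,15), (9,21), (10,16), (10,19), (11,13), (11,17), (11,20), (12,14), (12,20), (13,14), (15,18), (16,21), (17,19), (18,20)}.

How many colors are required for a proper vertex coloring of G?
χ(G) = 3

Clique number ω(G) = 2 (lower bound: χ ≥ ω).
Odd cycle [20, 12, 14, 13, 11] needs 3 colors (χ ≥ 3).
The coloring below uses 3 colors, so χ(G) = 3.
A valid 3-coloring: color 1: [9, 11, 12, 16, 18, 19]; color 2: [10, 13, 15, 17, 20, 21]; color 3: [14].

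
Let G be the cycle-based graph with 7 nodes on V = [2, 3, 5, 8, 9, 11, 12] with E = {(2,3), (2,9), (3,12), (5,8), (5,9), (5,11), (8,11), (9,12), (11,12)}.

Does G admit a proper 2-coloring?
The clique on vertices [5, 8, 11] has size 3 > 2, so it alone needs 3 colors.

No, G is not 2-colorable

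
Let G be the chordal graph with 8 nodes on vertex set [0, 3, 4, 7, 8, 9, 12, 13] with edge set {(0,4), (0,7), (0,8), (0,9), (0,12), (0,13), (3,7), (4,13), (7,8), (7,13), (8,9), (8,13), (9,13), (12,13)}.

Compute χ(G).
χ(G) = 4

Clique number ω(G) = 4 (lower bound: χ ≥ ω).
The clique on [0, 8, 9, 13] has size 4, forcing χ ≥ 4, and the coloring below uses 4 colors, so χ(G) = 4.
A valid 4-coloring: color 1: [3, 13]; color 2: [0]; color 3: [4, 8, 12]; color 4: [7, 9].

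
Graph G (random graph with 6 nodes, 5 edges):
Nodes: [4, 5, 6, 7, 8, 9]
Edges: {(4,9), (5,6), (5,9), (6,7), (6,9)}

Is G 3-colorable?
A valid 3-coloring: color 1: [7, 8, 9]; color 2: [4, 6]; color 3: [5].
(χ(G) = 3 ≤ 3.)

Yes, G is 3-colorable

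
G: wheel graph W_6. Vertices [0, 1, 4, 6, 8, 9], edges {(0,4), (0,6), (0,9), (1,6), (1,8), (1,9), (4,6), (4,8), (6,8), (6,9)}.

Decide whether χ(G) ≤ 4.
Yes, G is 4-colorable

A valid 4-coloring: color 1: [6]; color 2: [4, 9]; color 3: [0, 8]; color 4: [1].
(χ(G) = 4 ≤ 4.)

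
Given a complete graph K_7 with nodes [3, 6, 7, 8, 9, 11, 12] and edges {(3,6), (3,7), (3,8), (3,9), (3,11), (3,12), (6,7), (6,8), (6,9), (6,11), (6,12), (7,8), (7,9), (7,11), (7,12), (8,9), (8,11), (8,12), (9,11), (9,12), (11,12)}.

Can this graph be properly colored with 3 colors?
No, G is not 3-colorable

The clique on vertices [3, 6, 7, 8, 9, 11, 12] has size 7 > 3, so it alone needs 7 colors.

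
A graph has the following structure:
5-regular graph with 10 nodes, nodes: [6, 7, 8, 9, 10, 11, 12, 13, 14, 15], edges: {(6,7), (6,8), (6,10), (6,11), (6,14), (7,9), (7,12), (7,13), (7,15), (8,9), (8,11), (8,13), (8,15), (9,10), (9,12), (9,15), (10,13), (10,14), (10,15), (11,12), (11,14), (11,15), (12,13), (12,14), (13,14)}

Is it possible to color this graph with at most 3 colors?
Odd cycle [10, 6, 11, 12, 13] needs 3 colors (χ ≥ 3).
Vertex 14 is adjacent to every vertex of [6, 10, 11, 12, 13], which already need 3 colors among themselves, so 14 needs a new color (χ ≥ 4).
Hence χ(G) ≥ 4 > 3, so no proper 3-coloring exists.

No, G is not 3-colorable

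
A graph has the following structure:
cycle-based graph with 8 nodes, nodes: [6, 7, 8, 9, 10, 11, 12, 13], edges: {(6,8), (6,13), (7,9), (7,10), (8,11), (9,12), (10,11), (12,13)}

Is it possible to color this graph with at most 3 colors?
Yes, G is 3-colorable

A valid 3-coloring: color 1: [8, 9, 10, 13]; color 2: [6, 7, 11, 12].
(χ(G) = 2 ≤ 3.)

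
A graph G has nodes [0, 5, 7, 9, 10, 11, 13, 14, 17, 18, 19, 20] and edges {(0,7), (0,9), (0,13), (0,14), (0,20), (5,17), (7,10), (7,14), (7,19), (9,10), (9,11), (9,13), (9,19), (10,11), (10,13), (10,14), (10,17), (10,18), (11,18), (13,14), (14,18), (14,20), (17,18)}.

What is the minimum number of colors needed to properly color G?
Clique number ω(G) = 3 (lower bound: χ ≥ ω).
Odd cycle [9, 11, 18, 14, 13] needs 3 colors (χ ≥ 3).
Vertex 10 is adjacent to every vertex of [9, 11, 13, 14, 18], which already need 3 colors among themselves, so 10 needs a new color (χ ≥ 4).
The coloring below uses 4 colors, so χ(G) = 4.
A valid 4-coloring: color 1: [0, 5, 10, 19]; color 2: [9, 14, 17]; color 3: [7, 13, 18, 20]; color 4: [11].

χ(G) = 4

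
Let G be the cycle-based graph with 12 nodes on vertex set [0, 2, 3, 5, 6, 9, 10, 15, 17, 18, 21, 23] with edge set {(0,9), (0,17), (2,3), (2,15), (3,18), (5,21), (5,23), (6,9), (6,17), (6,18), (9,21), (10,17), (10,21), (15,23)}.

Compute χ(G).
Clique number ω(G) = 2 (lower bound: χ ≥ ω).
Odd cycle [0, 17, 10, 21, 9] needs 3 colors (χ ≥ 3).
The coloring below uses 3 colors, so χ(G) = 3.
A valid 3-coloring: color 1: [0, 2, 6, 21, 23]; color 2: [3, 5, 9, 15, 17]; color 3: [10, 18].

χ(G) = 3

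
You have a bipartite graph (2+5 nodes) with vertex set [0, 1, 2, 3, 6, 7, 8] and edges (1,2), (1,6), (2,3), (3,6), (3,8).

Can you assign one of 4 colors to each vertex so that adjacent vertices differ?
A valid 4-coloring: color 1: [0, 1, 3, 7]; color 2: [2, 6, 8].
(χ(G) = 2 ≤ 4.)

Yes, G is 4-colorable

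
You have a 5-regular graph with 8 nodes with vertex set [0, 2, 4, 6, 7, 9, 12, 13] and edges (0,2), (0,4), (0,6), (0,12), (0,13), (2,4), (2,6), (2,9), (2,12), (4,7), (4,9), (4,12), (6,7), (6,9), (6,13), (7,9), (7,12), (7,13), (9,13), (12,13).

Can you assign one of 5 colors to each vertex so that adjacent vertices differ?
A valid 5-coloring: color 1: [0, 7]; color 2: [2, 13]; color 3: [9, 12]; color 4: [4, 6].
(χ(G) = 4 ≤ 5.)

Yes, G is 5-colorable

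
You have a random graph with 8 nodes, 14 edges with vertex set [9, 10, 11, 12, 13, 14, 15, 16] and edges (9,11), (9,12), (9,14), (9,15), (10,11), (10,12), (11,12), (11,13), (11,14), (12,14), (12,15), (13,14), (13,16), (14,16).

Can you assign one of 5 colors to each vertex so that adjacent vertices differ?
Yes, G is 5-colorable

A valid 5-coloring: color 1: [10, 14, 15]; color 2: [12, 13]; color 3: [11, 16]; color 4: [9].
(χ(G) = 4 ≤ 5.)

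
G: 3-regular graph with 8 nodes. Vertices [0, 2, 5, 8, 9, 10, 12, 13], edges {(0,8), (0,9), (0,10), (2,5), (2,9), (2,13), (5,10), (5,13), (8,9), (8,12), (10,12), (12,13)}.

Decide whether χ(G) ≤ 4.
A valid 4-coloring: color 1: [0, 2, 12]; color 2: [9, 10, 13]; color 3: [5, 8].
(χ(G) = 3 ≤ 4.)

Yes, G is 4-colorable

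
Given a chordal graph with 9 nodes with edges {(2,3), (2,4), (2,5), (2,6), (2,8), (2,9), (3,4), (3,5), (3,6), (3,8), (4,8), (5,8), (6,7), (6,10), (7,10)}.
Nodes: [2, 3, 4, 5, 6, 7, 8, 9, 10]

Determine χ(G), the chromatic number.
χ(G) = 4

Clique number ω(G) = 4 (lower bound: χ ≥ ω).
The clique on [2, 3, 4, 8] has size 4, forcing χ ≥ 4, and the coloring below uses 4 colors, so χ(G) = 4.
A valid 4-coloring: color 1: [2, 7]; color 2: [3, 9, 10]; color 3: [6, 8]; color 4: [4, 5].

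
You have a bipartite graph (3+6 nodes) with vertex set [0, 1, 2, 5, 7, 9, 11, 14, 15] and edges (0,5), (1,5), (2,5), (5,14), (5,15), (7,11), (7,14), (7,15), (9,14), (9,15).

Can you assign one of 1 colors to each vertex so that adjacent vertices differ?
Edge (9,14) forces its endpoints to differ, so 1 color is not enough.

No, G is not 1-colorable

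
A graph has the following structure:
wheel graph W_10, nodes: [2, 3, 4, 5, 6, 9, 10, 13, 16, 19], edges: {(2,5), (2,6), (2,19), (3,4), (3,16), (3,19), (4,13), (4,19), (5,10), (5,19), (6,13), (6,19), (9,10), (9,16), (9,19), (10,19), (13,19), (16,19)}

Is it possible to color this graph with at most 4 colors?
A valid 4-coloring: color 1: [19]; color 2: [3, 5, 9, 13]; color 3: [2, 4, 10, 16]; color 4: [6].
(χ(G) = 4 ≤ 4.)

Yes, G is 4-colorable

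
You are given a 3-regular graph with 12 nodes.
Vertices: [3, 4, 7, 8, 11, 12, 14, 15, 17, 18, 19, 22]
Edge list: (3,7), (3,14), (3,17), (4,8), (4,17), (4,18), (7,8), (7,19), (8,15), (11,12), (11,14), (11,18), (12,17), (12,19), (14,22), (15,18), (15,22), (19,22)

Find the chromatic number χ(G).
Clique number ω(G) = 2 (lower bound: χ ≥ ω).
Odd cycle [11, 14, 3, 17, 12] needs 3 colors (χ ≥ 3).
The coloring below uses 3 colors, so χ(G) = 3.
A valid 3-coloring: color 1: [4, 7, 12, 14, 15]; color 2: [8, 17, 18, 22]; color 3: [3, 11, 19].

χ(G) = 3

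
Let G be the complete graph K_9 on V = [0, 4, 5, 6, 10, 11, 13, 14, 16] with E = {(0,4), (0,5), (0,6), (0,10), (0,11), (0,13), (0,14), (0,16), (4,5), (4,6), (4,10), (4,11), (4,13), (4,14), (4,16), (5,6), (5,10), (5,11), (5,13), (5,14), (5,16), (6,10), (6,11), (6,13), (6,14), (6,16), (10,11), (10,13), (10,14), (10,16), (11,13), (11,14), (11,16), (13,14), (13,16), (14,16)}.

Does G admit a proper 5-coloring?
No, G is not 5-colorable

The clique on vertices [0, 4, 5, 6, 10, 11, 13, 14, 16] has size 9 > 5, so it alone needs 9 colors.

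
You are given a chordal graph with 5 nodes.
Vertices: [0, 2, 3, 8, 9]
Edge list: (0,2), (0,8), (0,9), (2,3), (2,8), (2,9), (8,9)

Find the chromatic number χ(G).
Clique number ω(G) = 4 (lower bound: χ ≥ ω).
The clique on [0, 2, 8, 9] has size 4, forcing χ ≥ 4, and the coloring below uses 4 colors, so χ(G) = 4.
A valid 4-coloring: color 1: [2]; color 2: [3, 9]; color 3: [0]; color 4: [8].

χ(G) = 4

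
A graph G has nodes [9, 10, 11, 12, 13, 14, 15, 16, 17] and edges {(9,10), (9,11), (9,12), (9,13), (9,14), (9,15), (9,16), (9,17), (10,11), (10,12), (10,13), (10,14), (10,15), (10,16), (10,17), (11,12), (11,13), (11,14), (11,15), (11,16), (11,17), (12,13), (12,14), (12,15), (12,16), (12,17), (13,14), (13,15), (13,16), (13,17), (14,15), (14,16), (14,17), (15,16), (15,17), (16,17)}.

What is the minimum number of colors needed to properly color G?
χ(G) = 9

Clique number ω(G) = 9 (lower bound: χ ≥ ω).
The clique on [9, 10, 11, 12, 13, 14, 15, 16, 17] has size 9, forcing χ ≥ 9, and the coloring below uses 9 colors, so χ(G) = 9.
A valid 9-coloring: color 1: [16]; color 2: [14]; color 3: [15]; color 4: [9]; color 5: [12]; color 6: [10]; color 7: [17]; color 8: [13]; color 9: [11].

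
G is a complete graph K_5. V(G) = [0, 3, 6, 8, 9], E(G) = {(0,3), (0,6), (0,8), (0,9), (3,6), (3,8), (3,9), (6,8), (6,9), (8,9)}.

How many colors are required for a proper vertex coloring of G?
Clique number ω(G) = 5 (lower bound: χ ≥ ω).
The clique on [0, 3, 6, 8, 9] has size 5, forcing χ ≥ 5, and the coloring below uses 5 colors, so χ(G) = 5.
A valid 5-coloring: color 1: [0]; color 2: [6]; color 3: [9]; color 4: [8]; color 5: [3].

χ(G) = 5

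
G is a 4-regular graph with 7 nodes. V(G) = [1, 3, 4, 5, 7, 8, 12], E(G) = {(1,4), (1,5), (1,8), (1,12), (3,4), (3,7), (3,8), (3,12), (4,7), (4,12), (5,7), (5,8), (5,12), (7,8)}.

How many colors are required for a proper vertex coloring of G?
χ(G) = 4

Clique number ω(G) = 3 (lower bound: χ ≥ ω).
Suppose a proper 3-coloring c exists. The clique [1, 4, 12] takes 3 distinct colors; by symmetry let c(1) = 1, c(4) = 2, c(12) = 3.
- Vertex 3: neighbors [4, 12] already have colors [2, 3] ⇒ c(3) = 1.
- Vertex 5: neighbors [1, 12] already have colors [1, 3] ⇒ c(5) = 2.
- Vertex 7: neighbors [3, 4] already have colors [1, 2] ⇒ c(7) = 3.
- Vertex 8: neighbors [1, 5, 7] already have colors [1, 2, 3] — all 3 colors blocked. Contradiction.
The forced assignments end in a contradiction, so G has no proper 3-coloring (χ ≥ 4).
The coloring below uses 4 colors, so χ(G) = 4.
A valid 4-coloring: color 1: [1, 7]; color 2: [3, 5]; color 3: [8, 12]; color 4: [4].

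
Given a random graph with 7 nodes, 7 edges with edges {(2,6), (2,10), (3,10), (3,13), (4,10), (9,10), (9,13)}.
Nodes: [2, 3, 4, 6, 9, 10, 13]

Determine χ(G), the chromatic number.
χ(G) = 2

Clique number ω(G) = 2 (lower bound: χ ≥ ω).
The graph is bipartite (no odd cycle), so 2 colors suffice: χ(G) = 2.
A valid 2-coloring: color 1: [6, 10, 13]; color 2: [2, 3, 4, 9].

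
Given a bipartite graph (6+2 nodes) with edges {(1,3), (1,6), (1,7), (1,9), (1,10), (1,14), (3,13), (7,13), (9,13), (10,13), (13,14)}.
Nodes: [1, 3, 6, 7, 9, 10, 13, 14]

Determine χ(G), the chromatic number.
χ(G) = 2

Clique number ω(G) = 2 (lower bound: χ ≥ ω).
The graph is bipartite (no odd cycle), so 2 colors suffice: χ(G) = 2.
A valid 2-coloring: color 1: [1, 13]; color 2: [3, 6, 7, 9, 10, 14].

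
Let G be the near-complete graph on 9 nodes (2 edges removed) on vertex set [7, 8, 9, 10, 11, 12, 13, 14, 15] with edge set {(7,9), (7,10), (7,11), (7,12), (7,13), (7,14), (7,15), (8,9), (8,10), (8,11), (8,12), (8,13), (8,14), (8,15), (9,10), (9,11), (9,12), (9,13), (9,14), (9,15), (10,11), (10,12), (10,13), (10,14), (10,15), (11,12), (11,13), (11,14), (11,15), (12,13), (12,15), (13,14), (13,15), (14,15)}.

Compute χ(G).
χ(G) = 7

Clique number ω(G) = 7 (lower bound: χ ≥ ω).
The clique on [8, 9, 10, 11, 12, 13, 15] has size 7, forcing χ ≥ 7, and the coloring below uses 7 colors, so χ(G) = 7.
A valid 7-coloring: color 1: [15]; color 2: [13]; color 3: [9]; color 4: [10]; color 5: [11]; color 6: [12, 14]; color 7: [7, 8].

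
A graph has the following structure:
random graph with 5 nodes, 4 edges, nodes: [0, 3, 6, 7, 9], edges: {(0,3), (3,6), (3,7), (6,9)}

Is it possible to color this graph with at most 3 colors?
Yes, G is 3-colorable

A valid 3-coloring: color 1: [3, 9]; color 2: [0, 6, 7].
(χ(G) = 2 ≤ 3.)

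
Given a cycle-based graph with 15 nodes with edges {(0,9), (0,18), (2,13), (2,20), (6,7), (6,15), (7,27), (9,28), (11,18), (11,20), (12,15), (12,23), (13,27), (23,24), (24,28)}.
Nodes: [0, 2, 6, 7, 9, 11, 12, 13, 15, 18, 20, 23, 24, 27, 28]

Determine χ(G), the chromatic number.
Clique number ω(G) = 2 (lower bound: χ ≥ ω).
Odd cycle [2, 20, 11, 18, 0, 9, 28, 24, 23, 12, 15, 6, 7, 27, 13] needs 3 colors (χ ≥ 3).
The coloring below uses 3 colors, so χ(G) = 3.
A valid 3-coloring: color 1: [0, 2, 11, 15, 23, 27, 28]; color 2: [6, 9, 12, 13, 18, 20, 24]; color 3: [7].

χ(G) = 3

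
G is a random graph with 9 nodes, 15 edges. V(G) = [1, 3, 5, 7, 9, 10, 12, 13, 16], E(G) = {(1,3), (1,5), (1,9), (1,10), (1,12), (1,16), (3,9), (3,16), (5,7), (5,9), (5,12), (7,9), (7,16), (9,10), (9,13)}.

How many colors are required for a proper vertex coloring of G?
χ(G) = 3

Clique number ω(G) = 3 (lower bound: χ ≥ ω).
The clique on [1, 3, 16] has size 3, forcing χ ≥ 3, and the coloring below uses 3 colors, so χ(G) = 3.
A valid 3-coloring: color 1: [9, 12, 16]; color 2: [1, 7, 13]; color 3: [3, 5, 10].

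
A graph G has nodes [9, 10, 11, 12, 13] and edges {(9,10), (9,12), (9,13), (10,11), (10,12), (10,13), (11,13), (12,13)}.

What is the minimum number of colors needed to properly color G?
χ(G) = 4

Clique number ω(G) = 4 (lower bound: χ ≥ ω).
The clique on [9, 10, 12, 13] has size 4, forcing χ ≥ 4, and the coloring below uses 4 colors, so χ(G) = 4.
A valid 4-coloring: color 1: [10]; color 2: [13]; color 3: [9, 11]; color 4: [12].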